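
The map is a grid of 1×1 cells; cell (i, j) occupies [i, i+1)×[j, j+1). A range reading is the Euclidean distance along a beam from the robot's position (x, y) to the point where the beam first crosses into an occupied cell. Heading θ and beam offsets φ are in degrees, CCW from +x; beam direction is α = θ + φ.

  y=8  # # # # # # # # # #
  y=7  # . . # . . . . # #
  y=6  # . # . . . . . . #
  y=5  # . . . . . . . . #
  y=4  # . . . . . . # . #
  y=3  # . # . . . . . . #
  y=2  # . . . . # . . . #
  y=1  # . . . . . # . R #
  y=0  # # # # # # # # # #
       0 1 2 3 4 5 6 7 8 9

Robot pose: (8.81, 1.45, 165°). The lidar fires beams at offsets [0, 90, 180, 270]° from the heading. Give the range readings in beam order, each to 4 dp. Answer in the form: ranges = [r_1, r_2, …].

beam 1: φ=0°, α=165°
  dir = (cos 165°, sin 165°) = (-0.9659, 0.2588); from cell (8,1)
  next x-line at t=0.8386, next y-line at t=2.1250; Δt_x=1.0353, Δt_y=3.8637
    x: enter (7,1) at t=0.8386
    x: enter (6,1) at t=1.8738 ← occupied
  → r_1 = 1.8738
beam 2: φ=90°, α=255°
  dir = (cos 255°, sin 255°) = (-0.2588, -0.9659); from cell (8,1)
  next x-line at t=3.1296, next y-line at t=0.4659; Δt_x=3.8637, Δt_y=1.0353
    y: enter (8,0) at t=0.4659 ← occupied
  → r_2 = 0.4659
beam 3: φ=180°, α=345°
  dir = (cos 345°, sin 345°) = (0.9659, -0.2588); from cell (8,1)
  next x-line at t=0.1967, next y-line at t=1.7387; Δt_x=1.0353, Δt_y=3.8637
    x: enter (9,1) at t=0.1967 ← occupied
  → r_3 = 0.1967
beam 4: φ=270°, α=75°
  dir = (cos 75°, sin 75°) = (0.2588, 0.9659); from cell (8,1)
  next x-line at t=0.7341, next y-line at t=0.5694; Δt_x=3.8637, Δt_y=1.0353
    y: enter (8,2) at t=0.5694
    x: enter (9,2) at t=0.7341 ← occupied
  → r_4 = 0.7341

ranges = [1.8738, 0.4659, 0.1967, 0.7341]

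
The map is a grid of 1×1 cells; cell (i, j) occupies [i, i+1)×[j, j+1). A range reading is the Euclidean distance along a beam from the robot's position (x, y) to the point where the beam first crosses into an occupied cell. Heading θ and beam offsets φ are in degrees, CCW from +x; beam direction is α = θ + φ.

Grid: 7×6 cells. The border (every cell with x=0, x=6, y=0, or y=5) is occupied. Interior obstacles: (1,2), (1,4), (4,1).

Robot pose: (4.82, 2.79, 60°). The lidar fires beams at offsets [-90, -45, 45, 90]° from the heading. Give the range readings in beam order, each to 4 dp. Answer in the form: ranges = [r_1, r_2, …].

beam 1: φ=-90°, α=330°
  cosα=0.8660 sinα=-0.5000 | (4,2) | tMaxX 0.2078 tMaxY 1.5800 | tΔX 1.1547 tΔY 2.0000
    t=0.2078 [x] (5,2)
    t=1.3625 [x] (6,2) — stop
  → r_1 = 1.3625
beam 2: φ=-45°, α=15°
  cosα=0.9659 sinα=0.2588 | (4,2) | tMaxX 0.1863 tMaxY 0.8114 | tΔX 1.0353 tΔY 3.8637
    t=0.1863 [x] (5,2)
    t=0.8114 [y] (5,3)
    t=1.2216 [x] (6,3) — stop
  → r_2 = 1.2216
beam 3: φ=45°, α=105°
  cosα=-0.2588 sinα=0.9659 | (4,2) | tMaxX 3.1682 tMaxY 0.2174 | tΔX 3.8637 tΔY 1.0353
    t=0.2174 [y] (4,3)
    t=1.2527 [y] (4,4)
    t=2.2880 [y] (4,5) — stop
  → r_3 = 2.2880
beam 4: φ=90°, α=150°
  cosα=-0.8660 sinα=0.5000 | (4,2) | tMaxX 0.9469 tMaxY 0.4200 | tΔX 1.1547 tΔY 2.0000
    t=0.4200 [y] (4,3)
    t=0.9469 [x] (3,3)
    t=2.1016 [x] (2,3)
    t=2.4200 [y] (2,4)
    t=3.2563 [x] (1,4) — stop
  → r_4 = 3.2563

ranges = [1.3625, 1.2216, 2.2880, 3.2563]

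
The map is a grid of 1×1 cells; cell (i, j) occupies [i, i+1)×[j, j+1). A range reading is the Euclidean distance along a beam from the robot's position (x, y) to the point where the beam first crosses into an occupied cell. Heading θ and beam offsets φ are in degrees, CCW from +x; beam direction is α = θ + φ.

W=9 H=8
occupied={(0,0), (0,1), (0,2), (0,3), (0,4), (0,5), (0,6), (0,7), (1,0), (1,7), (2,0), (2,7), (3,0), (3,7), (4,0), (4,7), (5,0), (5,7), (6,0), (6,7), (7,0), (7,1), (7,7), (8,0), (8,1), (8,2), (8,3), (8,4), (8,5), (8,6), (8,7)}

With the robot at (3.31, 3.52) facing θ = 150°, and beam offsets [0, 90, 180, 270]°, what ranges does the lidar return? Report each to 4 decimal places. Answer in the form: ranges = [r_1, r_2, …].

ranges = [2.6674, 2.9098, 4.2608, 4.0184]

beam 1: φ=0°, α=150°
  d=(-0.8660,0.5000)  start (3,3)  tX=0.3580 tY=0.9600  stride 1/|dx|=1.1547 1/|dy|=2.0000
    cross x-line → (2,3), t=0.3580
    cross y-line → (2,4), t=0.9600
    cross x-line → (1,4), t=1.5127
    cross x-line → (0,4), t=2.6674 (wall)
  → r_1 = 2.6674
beam 2: φ=90°, α=240°
  d=(-0.5000,-0.8660)  start (3,3)  tX=0.6200 tY=0.6004  stride 1/|dx|=2.0000 1/|dy|=1.1547
    cross y-line → (3,2), t=0.6004
    cross x-line → (2,2), t=0.6200
    cross y-line → (2,1), t=1.7551
    cross x-line → (1,1), t=2.6200
    cross y-line → (1,0), t=2.9098 (wall)
  → r_2 = 2.9098
beam 3: φ=180°, α=330°
  d=(0.8660,-0.5000)  start (3,3)  tX=0.7967 tY=1.0400  stride 1/|dx|=1.1547 1/|dy|=2.0000
    cross x-line → (4,3), t=0.7967
    cross y-line → (4,2), t=1.0400
    cross x-line → (5,2), t=1.9514
    cross y-line → (5,1), t=3.0400
    cross x-line → (6,1), t=3.1061
    cross x-line → (7,1), t=4.2608 (wall)
  → r_3 = 4.2608
beam 4: φ=270°, α=60°
  d=(0.5000,0.8660)  start (3,3)  tX=1.3800 tY=0.5543  stride 1/|dx|=2.0000 1/|dy|=1.1547
    cross y-line → (3,4), t=0.5543
    cross x-line → (4,4), t=1.3800
    cross y-line → (4,5), t=1.7090
    cross y-line → (4,6), t=2.8637
    cross x-line → (5,6), t=3.3800
    cross y-line → (5,7), t=4.0184 (wall)
  → r_4 = 4.0184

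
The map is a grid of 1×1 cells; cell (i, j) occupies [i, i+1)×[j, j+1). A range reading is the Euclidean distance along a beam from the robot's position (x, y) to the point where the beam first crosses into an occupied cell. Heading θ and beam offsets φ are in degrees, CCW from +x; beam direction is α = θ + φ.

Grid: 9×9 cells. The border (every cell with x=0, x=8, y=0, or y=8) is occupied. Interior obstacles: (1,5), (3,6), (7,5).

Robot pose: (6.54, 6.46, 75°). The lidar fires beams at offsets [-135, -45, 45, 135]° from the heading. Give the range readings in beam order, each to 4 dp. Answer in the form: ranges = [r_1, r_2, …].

beam 1: φ=-135°, α=300°
  dir = (cos 300°, sin 300°) = (0.5000, -0.8660); from cell (6,6)
  next x-line at t=0.9200, next y-line at t=0.5312; Δt_x=2.0000, Δt_y=1.1547
    y: enter (6,5) at t=0.5312
    x: enter (7,5) at t=0.9200 ← occupied
  → r_1 = 0.9200
beam 2: φ=-45°, α=30°
  dir = (cos 30°, sin 30°) = (0.8660, 0.5000); from cell (6,6)
  next x-line at t=0.5312, next y-line at t=1.0800; Δt_x=1.1547, Δt_y=2.0000
    x: enter (7,6) at t=0.5312
    y: enter (7,7) at t=1.0800
    x: enter (8,7) at t=1.6859 ← occupied
  → r_2 = 1.6859
beam 3: φ=45°, α=120°
  dir = (cos 120°, sin 120°) = (-0.5000, 0.8660); from cell (6,6)
  next x-line at t=1.0800, next y-line at t=0.6235; Δt_x=2.0000, Δt_y=1.1547
    y: enter (6,7) at t=0.6235
    x: enter (5,7) at t=1.0800
    y: enter (5,8) at t=1.7782 ← occupied
  → r_3 = 1.7782
beam 4: φ=135°, α=210°
  dir = (cos 210°, sin 210°) = (-0.8660, -0.5000); from cell (6,6)
  next x-line at t=0.6235, next y-line at t=0.9200; Δt_x=1.1547, Δt_y=2.0000
    x: enter (5,6) at t=0.6235
    y: enter (5,5) at t=0.9200
    x: enter (4,5) at t=1.7782
    y: enter (4,4) at t=2.9200
    x: enter (3,4) at t=2.9329
    x: enter (2,4) at t=4.0876
    y: enter (2,3) at t=4.9200
    x: enter (1,3) at t=5.2423
    x: enter (0,3) at t=6.3970 ← occupied
  → r_4 = 6.3970

ranges = [0.9200, 1.6859, 1.7782, 6.3970]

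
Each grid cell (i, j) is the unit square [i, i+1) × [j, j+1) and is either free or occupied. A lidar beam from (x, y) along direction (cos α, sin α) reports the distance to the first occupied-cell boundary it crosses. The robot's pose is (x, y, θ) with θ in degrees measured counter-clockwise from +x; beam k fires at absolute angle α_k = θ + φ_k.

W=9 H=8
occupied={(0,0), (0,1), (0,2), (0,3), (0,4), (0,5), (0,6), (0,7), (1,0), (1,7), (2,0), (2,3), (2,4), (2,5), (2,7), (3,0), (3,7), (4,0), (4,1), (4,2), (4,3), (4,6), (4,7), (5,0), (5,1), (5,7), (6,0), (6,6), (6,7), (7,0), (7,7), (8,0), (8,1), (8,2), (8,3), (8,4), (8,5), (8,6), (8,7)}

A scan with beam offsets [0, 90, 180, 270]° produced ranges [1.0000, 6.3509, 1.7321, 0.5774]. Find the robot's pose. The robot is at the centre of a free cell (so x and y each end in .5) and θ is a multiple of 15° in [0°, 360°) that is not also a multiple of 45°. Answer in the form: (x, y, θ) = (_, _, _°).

Enumerate (i+0.5, j+0.5, θ) over the 33 free cells and 16 admissible headings. For each, cast all 4 beams and compare to the given ranges.
  (5.5, 3.5, 195°): beam 1 = 0.5176 ≠ 1.0000 ✗
  (2.5, 6.5, 30°): beam 2 = 0.5774 ≠ 6.3509 ✗
  (6.5, 1.5, 30°): beam 1 = 1.7321 ≠ 1.0000 ✗
  (7.5, 1.5, 255°): beam 1 = 0.5176 ≠ 1.0000 ✗
  (2.5, 2.5, 105°): beam 1 = 0.5176 ≠ 1.0000 ✗
  …
  (2.5, 1.5, 330°): r_1=1.0000, r_2=6.3509, r_3=1.7321, r_4=0.5774 — all match ✓
No second candidate reproduces the full scan.

(x, y, θ) = (2.5, 1.5, 330°)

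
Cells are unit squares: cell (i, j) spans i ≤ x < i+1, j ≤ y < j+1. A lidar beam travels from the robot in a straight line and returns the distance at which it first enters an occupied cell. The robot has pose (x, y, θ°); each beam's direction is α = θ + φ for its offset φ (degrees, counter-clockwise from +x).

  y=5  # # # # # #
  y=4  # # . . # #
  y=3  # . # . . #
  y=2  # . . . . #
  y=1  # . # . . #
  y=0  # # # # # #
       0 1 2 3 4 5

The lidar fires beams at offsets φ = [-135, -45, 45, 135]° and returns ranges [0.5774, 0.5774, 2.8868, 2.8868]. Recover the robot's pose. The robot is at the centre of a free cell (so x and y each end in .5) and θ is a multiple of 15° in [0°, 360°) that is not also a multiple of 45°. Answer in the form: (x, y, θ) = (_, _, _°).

(x, y, θ) = (4.5, 3.5, 105°)

Enumerate (i+0.5, j+0.5, θ) over the 12 free cells and 16 admissible headings. For each, cast all 4 beams and compare to the given ranges.
  (1.5, 2.5, 120°): beam 1 = 3.6235 ≠ 0.5774 ✗
  (3.5, 4.5, 75°): beam 1 = 3.0000 ≠ 0.5774 ✗
  (1.5, 1.5, 150°): beam 1 = 0.5176 ≠ 0.5774 ✗
  …
  (4.5, 3.5, 105°): r_1=0.5774, r_2=0.5774, r_3=2.8868, r_4=2.8868 — all match ✓
Unique over the lattice → pose = (4.5, 3.5, 105°).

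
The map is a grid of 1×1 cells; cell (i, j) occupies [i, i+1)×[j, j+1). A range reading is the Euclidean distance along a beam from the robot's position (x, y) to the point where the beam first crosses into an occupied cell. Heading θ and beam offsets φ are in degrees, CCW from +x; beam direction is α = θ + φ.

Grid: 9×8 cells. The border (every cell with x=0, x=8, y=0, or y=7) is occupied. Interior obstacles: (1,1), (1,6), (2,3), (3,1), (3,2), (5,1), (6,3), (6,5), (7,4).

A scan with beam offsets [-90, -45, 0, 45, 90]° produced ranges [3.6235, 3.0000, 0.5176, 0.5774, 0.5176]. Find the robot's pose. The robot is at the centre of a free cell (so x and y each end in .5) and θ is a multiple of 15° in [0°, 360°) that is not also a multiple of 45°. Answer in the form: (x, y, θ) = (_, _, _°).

Candidates: 33 free-cell centres × 16 headings = 528 poses. Raycast each; keep the one whose scan matches to 4 dp.
  (1.5, 2.5, 105°): beam 1 = 1.5529 ≠ 3.6235 ✗
  (5.5, 6.5, 255°): beam 1 = 1.9319 ≠ 3.6235 ✗
  (7.5, 3.5, 285°): beam 1 = 0.5176 ≠ 3.6235 ✗
  …
  (3.5, 3.5, 165°): r_1=3.6235, r_2=3.0000, r_3=0.5176, r_4=0.5774, r_5=0.5176 — all match ✓
Only this pose fits every beam.

(x, y, θ) = (3.5, 3.5, 165°)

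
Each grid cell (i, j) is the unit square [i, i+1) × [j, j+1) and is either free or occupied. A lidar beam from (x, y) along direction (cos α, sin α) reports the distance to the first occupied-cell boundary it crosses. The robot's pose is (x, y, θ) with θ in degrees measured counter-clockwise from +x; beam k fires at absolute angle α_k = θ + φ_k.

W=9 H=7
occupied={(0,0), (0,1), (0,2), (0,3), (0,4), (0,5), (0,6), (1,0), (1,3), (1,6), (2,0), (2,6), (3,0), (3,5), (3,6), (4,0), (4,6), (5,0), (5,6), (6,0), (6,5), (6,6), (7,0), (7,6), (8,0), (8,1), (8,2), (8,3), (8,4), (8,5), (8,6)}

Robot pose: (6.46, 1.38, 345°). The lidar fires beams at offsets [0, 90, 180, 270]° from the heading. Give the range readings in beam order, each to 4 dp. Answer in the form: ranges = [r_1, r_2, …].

beam 1: φ=0°, α=345°
  cosα=0.9659 sinα=-0.2588 | (6,1) | tMaxX 0.5590 tMaxY 1.4682 | tΔX 1.0353 tΔY 3.8637
    t=0.5590 [x] (7,1)
    t=1.4682 [y] (7,0) — stop
  → r_1 = 1.4682
beam 2: φ=90°, α=75°
  cosα=0.2588 sinα=0.9659 | (6,1) | tMaxX 2.0864 tMaxY 0.6419 | tΔX 3.8637 tΔY 1.0353
    t=0.6419 [y] (6,2)
    t=1.6771 [y] (6,3)
    t=2.0864 [x] (7,3)
    t=2.7124 [y] (7,4)
    t=3.7477 [y] (7,5)
    t=4.7830 [y] (7,6) — stop
  → r_2 = 4.7830
beam 3: φ=180°, α=165°
  cosα=-0.9659 sinα=0.2588 | (6,1) | tMaxX 0.4762 tMaxY 2.3955 | tΔX 1.0353 tΔY 3.8637
    t=0.4762 [x] (5,1)
    t=1.5115 [x] (4,1)
    t=2.3955 [y] (4,2)
    t=2.5468 [x] (3,2)
    t=3.5821 [x] (2,2)
    t=4.6173 [x] (1,2)
    t=5.6526 [x] (0,2) — stop
  → r_3 = 5.6526
beam 4: φ=270°, α=255°
  cosα=-0.2588 sinα=-0.9659 | (6,1) | tMaxX 1.7773 tMaxY 0.3934 | tΔX 3.8637 tΔY 1.0353
    t=0.3934 [y] (6,0) — stop
  → r_4 = 0.3934

ranges = [1.4682, 4.7830, 5.6526, 0.3934]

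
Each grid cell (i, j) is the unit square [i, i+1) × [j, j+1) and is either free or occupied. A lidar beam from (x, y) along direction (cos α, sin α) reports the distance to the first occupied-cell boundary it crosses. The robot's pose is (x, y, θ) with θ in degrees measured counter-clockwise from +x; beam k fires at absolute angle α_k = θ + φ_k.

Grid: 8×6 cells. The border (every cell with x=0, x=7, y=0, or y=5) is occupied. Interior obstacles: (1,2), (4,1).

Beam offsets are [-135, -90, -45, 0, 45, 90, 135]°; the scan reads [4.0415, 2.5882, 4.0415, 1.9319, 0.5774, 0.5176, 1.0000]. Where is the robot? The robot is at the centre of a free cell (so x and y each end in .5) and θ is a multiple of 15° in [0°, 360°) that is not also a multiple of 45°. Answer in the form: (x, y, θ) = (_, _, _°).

(x, y, θ) = (3.5, 4.5, 15°)

Candidates: 22 free-cell centres × 16 headings = 352 poses. Raycast each; keep the one whose scan matches to 4 dp.
  (4.5, 3.5, 150°): beam 1 = 2.5882 ≠ 4.0415 ✗
  (2.5, 1.5, 300°): beam 1 = 1.5529 ≠ 4.0415 ✗
  (1.5, 1.5, 165°): beam 1 = 6.3509 ≠ 4.0415 ✗
  (1.5, 4.5, 120°): beam 1 = 5.6940 ≠ 4.0415 ✗
  (6.5, 4.5, 210°): beam 1 = 0.5176 ≠ 4.0415 ✗
  …
  (3.5, 4.5, 15°): r_1=4.0415, r_2=2.5882, r_3=4.0415, r_4=1.9319, r_5=0.5774, r_6=0.5176, r_7=1.0000 — all match ✓
Unique over the lattice → pose = (3.5, 4.5, 15°).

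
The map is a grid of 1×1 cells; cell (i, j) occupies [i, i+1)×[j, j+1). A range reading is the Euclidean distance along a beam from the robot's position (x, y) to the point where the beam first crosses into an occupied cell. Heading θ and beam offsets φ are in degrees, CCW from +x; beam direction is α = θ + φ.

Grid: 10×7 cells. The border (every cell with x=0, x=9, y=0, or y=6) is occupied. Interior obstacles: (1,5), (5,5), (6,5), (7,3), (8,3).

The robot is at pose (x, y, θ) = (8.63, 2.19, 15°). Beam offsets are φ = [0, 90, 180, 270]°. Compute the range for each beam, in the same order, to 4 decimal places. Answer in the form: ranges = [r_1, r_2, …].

beam 1: φ=0°, α=15°
  cosα=0.9659 sinα=0.2588 | (8,2) | tMaxX 0.3831 tMaxY 3.1296 | tΔX 1.0353 tΔY 3.8637
    t=0.3831 [x] (9,2) — stop
  → r_1 = 0.3831
beam 2: φ=90°, α=105°
  cosα=-0.2588 sinα=0.9659 | (8,2) | tMaxX 2.4341 tMaxY 0.8386 | tΔX 3.8637 tΔY 1.0353
    t=0.8386 [y] (8,3) — stop
  → r_2 = 0.8386
beam 3: φ=180°, α=195°
  cosα=-0.9659 sinα=-0.2588 | (8,2) | tMaxX 0.6522 tMaxY 0.7341 | tΔX 1.0353 tΔY 3.8637
    t=0.6522 [x] (7,2)
    t=0.7341 [y] (7,1)
    t=1.6875 [x] (6,1)
    t=2.7228 [x] (5,1)
    t=3.7581 [x] (4,1)
    t=4.5978 [y] (4,0) — stop
  → r_3 = 4.5978
beam 4: φ=270°, α=285°
  cosα=0.2588 sinα=-0.9659 | (8,2) | tMaxX 1.4296 tMaxY 0.1967 | tΔX 3.8637 tΔY 1.0353
    t=0.1967 [y] (8,1)
    t=1.2320 [y] (8,0) — stop
  → r_4 = 1.2320

ranges = [0.3831, 0.8386, 4.5978, 1.2320]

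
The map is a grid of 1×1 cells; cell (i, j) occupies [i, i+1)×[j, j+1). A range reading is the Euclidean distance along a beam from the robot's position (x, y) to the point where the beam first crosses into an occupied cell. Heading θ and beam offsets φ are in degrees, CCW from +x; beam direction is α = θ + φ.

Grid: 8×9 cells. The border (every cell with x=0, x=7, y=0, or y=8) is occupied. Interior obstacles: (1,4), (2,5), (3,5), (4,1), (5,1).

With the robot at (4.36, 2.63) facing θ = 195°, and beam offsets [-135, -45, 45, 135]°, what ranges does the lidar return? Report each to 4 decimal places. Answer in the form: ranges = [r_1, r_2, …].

ranges = [5.2800, 2.7400, 1.8822, 1.2600]

beam 1: φ=-135°, α=60°
  direction (0.5000, 0.8660); cell (4,2); t to first gridline: x 1.2800, y 0.4272 (then +2.0000 / +1.1547)
    (4,3) via y @ 0.4272
    (5,3) via x @ 1.2800
    (5,4) via y @ 1.5819
    (5,5) via y @ 2.7366
    (6,5) via x @ 3.2800
    (6,6) via y @ 3.8913
    (6,7) via y @ 5.0460
    (7,7) via x @ 5.2800  # hit
  → r_1 = 5.2800
beam 2: φ=-45°, α=150°
  direction (-0.8660, 0.5000); cell (4,2); t to first gridline: x 0.4157, y 0.7400 (then +1.1547 / +2.0000)
    (3,2) via x @ 0.4157
    (3,3) via y @ 0.7400
    (2,3) via x @ 1.5704
    (1,3) via x @ 2.7251
    (1,4) via y @ 2.7400  # hit
  → r_2 = 2.7400
beam 3: φ=45°, α=240°
  direction (-0.5000, -0.8660); cell (4,2); t to first gridline: x 0.7200, y 0.7275 (then +2.0000 / +1.1547)
    (3,2) via x @ 0.7200
    (3,1) via y @ 0.7275
    (3,0) via y @ 1.8822  # hit
  → r_3 = 1.8822
beam 4: φ=135°, α=330°
  direction (0.8660, -0.5000); cell (4,2); t to first gridline: x 0.7390, y 1.2600 (then +1.1547 / +2.0000)
    (5,2) via x @ 0.7390
    (5,1) via y @ 1.2600  # hit
  → r_4 = 1.2600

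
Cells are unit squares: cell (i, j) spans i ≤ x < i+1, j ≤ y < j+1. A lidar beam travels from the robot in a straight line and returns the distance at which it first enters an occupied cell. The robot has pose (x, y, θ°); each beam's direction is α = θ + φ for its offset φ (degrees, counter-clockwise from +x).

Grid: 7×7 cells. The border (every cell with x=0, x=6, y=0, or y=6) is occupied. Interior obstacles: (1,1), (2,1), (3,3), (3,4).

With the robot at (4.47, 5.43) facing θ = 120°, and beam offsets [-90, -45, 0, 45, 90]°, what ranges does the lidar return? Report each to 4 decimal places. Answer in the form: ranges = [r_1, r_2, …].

ranges = [1.1400, 0.5901, 0.6582, 2.2023, 0.8600]

beam 1: φ=-90°, α=30°
  cosα=0.8660 sinα=0.5000 | (4,5) | tMaxX 0.6120 tMaxY 1.1400 | tΔX 1.1547 tΔY 2.0000
    t=0.6120 [x] (5,5)
    t=1.1400 [y] (5,6) — stop
  → r_1 = 1.1400
beam 2: φ=-45°, α=75°
  cosα=0.2588 sinα=0.9659 | (4,5) | tMaxX 2.0478 tMaxY 0.5901 | tΔX 3.8637 tΔY 1.0353
    t=0.5901 [y] (4,6) — stop
  → r_2 = 0.5901
beam 3: φ=0°, α=120°
  cosα=-0.5000 sinα=0.8660 | (4,5) | tMaxX 0.9400 tMaxY 0.6582 | tΔX 2.0000 tΔY 1.1547
    t=0.6582 [y] (4,6) — stop
  → r_3 = 0.6582
beam 4: φ=45°, α=165°
  cosα=-0.9659 sinα=0.2588 | (4,5) | tMaxX 0.4866 tMaxY 2.2023 | tΔX 1.0353 tΔY 3.8637
    t=0.4866 [x] (3,5)
    t=1.5219 [x] (2,5)
    t=2.2023 [y] (2,6) — stop
  → r_4 = 2.2023
beam 5: φ=90°, α=210°
  cosα=-0.8660 sinα=-0.5000 | (4,5) | tMaxX 0.5427 tMaxY 0.8600 | tΔX 1.1547 tΔY 2.0000
    t=0.5427 [x] (3,5)
    t=0.8600 [y] (3,4) — stop
  → r_5 = 0.8600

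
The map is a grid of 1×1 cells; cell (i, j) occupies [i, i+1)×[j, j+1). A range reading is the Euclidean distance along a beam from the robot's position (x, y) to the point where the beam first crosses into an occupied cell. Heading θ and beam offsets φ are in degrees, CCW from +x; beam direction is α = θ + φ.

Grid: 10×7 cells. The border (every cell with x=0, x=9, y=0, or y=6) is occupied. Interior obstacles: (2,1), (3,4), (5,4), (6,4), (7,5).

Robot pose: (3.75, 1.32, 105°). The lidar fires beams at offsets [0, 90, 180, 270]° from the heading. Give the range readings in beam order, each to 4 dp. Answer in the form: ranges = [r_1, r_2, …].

beam 1: φ=0°, α=105°
  d=(-0.2588,0.9659)  start (3,1)  tX=2.8978 tY=0.7040  stride 1/|dx|=3.8637 1/|dy|=1.0353
    cross y-line → (3,2), t=0.7040
    cross y-line → (3,3), t=1.7393
    cross y-line → (3,4), t=2.7745 (wall)
  → r_1 = 2.7745
beam 2: φ=90°, α=195°
  d=(-0.9659,-0.2588)  start (3,1)  tX=0.7765 tY=1.2364  stride 1/|dx|=1.0353 1/|dy|=3.8637
    cross x-line → (2,1), t=0.7765 (wall)
  → r_2 = 0.7765
beam 3: φ=180°, α=285°
  d=(0.2588,-0.9659)  start (3,1)  tX=0.9659 tY=0.3313  stride 1/|dx|=3.8637 1/|dy|=1.0353
    cross y-line → (3,0), t=0.3313 (wall)
  → r_3 = 0.3313
beam 4: φ=270°, α=15°
  d=(0.9659,0.2588)  start (3,1)  tX=0.2588 tY=2.6273  stride 1/|dx|=1.0353 1/|dy|=3.8637
    cross x-line → (4,1), t=0.2588
    cross x-line → (5,1), t=1.2941
    cross x-line → (6,1), t=2.3294
    cross y-line → (6,2), t=2.6273
    cross x-line → (7,2), t=3.3646
    cross x-line → (8,2), t=4.3999
    cross x-line → (9,2), t=5.4352 (wall)
  → r_4 = 5.4352

ranges = [2.7745, 0.7765, 0.3313, 5.4352]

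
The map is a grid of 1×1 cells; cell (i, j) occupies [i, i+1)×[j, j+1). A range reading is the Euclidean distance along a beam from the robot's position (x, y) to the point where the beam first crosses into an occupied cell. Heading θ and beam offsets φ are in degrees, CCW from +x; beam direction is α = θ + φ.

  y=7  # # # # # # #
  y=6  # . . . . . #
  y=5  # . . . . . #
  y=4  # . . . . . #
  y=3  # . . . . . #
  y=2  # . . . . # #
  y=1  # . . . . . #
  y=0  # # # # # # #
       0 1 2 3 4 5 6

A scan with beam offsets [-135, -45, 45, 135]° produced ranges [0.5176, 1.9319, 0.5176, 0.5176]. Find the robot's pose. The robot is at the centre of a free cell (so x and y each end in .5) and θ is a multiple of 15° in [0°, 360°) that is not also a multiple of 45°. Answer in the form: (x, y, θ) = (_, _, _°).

The pose lattice has 29·16 = 464 candidates. Test each by forward raycasting.
  (3.5, 1.5, 300°): beam 1 = 2.5882 ≠ 0.5176 ✗
  (1.5, 5.5, 285°): beam 1 = 0.5774 ≠ 0.5176 ✗
  (4.5, 4.5, 15°): beam 1 = 4.0415 ≠ 0.5176 ✗
  (4.5, 5.5, 15°): beam 1 = 5.1962 ≠ 0.5176 ✗
  …
  (5.5, 1.5, 240°): r_1=0.5176, r_2=1.9319, r_3=0.5176, r_4=0.5176 — all match ✓
No second candidate reproduces the full scan.

(x, y, θ) = (5.5, 1.5, 240°)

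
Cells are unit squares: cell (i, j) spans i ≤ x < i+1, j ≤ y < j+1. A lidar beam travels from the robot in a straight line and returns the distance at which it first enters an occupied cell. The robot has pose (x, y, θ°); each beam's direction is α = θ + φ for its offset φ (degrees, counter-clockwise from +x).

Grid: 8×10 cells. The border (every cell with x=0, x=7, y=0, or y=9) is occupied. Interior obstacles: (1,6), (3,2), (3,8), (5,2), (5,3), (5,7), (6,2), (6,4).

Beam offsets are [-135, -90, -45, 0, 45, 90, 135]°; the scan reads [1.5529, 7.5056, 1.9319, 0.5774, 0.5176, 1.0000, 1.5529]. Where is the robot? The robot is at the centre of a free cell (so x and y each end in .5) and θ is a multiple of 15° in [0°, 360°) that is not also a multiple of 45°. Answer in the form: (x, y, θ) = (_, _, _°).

Enumerate (i+0.5, j+0.5, θ) over the 40 free cells and 16 admissible headings. For each, cast all 7 beams and compare to the given ranges.
  (4.5, 6.5, 255°): beam 1 = 1.7321 ≠ 1.5529 ✗
  (3.5, 5.5, 120°): beam 1 = 2.5882 ≠ 1.5529 ✗
  (6.5, 7.5, 345°): beam 1 = 0.5774 ≠ 1.5529 ✗
  …
  (1.5, 2.5, 150°): r_1=1.5529, r_2=7.5056, r_3=1.9319, r_4=0.5774, r_5=0.5176, r_6=1.0000, r_7=1.5529 — all match ✓
Unique over the lattice → pose = (1.5, 2.5, 150°).

(x, y, θ) = (1.5, 2.5, 150°)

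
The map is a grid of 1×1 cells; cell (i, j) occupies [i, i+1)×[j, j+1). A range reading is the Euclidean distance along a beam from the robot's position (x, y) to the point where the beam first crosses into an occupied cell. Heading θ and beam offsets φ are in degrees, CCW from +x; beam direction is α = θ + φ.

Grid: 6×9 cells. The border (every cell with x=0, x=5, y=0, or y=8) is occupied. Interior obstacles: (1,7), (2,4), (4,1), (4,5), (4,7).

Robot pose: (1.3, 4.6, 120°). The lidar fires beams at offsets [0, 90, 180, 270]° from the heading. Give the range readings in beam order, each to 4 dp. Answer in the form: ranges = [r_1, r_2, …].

ranges = [0.6000, 0.3464, 4.1569, 4.2724]

beam 1: φ=0°, α=120°
  direction (-0.5000, 0.8660); cell (1,4); t to first gridline: x 0.6000, y 0.4619 (then +2.0000 / +1.1547)
    (1,5) via y @ 0.4619
    (0,5) via x @ 0.6000  # hit
  → r_1 = 0.6000
beam 2: φ=90°, α=210°
  direction (-0.8660, -0.5000); cell (1,4); t to first gridline: x 0.3464, y 1.2000 (then +1.1547 / +2.0000)
    (0,4) via x @ 0.3464  # hit
  → r_2 = 0.3464
beam 3: φ=180°, α=300°
  direction (0.5000, -0.8660); cell (1,4); t to first gridline: x 1.4000, y 0.6928 (then +2.0000 / +1.1547)
    (1,3) via y @ 0.6928
    (2,3) via x @ 1.4000
    (2,2) via y @ 1.8475
    (2,1) via y @ 3.0022
    (3,1) via x @ 3.4000
    (3,0) via y @ 4.1569  # hit
  → r_3 = 4.1569
beam 4: φ=270°, α=30°
  direction (0.8660, 0.5000); cell (1,4); t to first gridline: x 0.8083, y 0.8000 (then +1.1547 / +2.0000)
    (1,5) via y @ 0.8000
    (2,5) via x @ 0.8083
    (3,5) via x @ 1.9630
    (3,6) via y @ 2.8000
    (4,6) via x @ 3.1177
    (5,6) via x @ 4.2724  # hit
  → r_4 = 4.2724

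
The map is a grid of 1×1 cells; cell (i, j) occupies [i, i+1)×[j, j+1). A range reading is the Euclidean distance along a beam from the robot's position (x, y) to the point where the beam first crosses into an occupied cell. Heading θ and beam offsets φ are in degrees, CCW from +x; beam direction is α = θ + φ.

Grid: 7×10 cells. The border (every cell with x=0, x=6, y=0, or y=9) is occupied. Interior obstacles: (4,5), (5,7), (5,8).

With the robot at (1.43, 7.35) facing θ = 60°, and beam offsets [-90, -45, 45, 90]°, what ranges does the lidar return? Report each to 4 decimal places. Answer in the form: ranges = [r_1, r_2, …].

beam 1: φ=-90°, α=330°
  cosα=0.8660 sinα=-0.5000 | (1,7) | tMaxX 0.6582 tMaxY 0.7000 | tΔX 1.1547 tΔY 2.0000
    t=0.6582 [x] (2,7)
    t=0.7000 [y] (2,6)
    t=1.8129 [x] (3,6)
    t=2.7000 [y] (3,5)
    t=2.9676 [x] (4,5) — stop
  → r_1 = 2.9676
beam 2: φ=-45°, α=15°
  cosα=0.9659 sinα=0.2588 | (1,7) | tMaxX 0.5901 tMaxY 2.5114 | tΔX 1.0353 tΔY 3.8637
    t=0.5901 [x] (2,7)
    t=1.6254 [x] (3,7)
    t=2.5114 [y] (3,8)
    t=2.6607 [x] (4,8)
    t=3.6959 [x] (5,8) — stop
  → r_2 = 3.6959
beam 3: φ=45°, α=105°
  cosα=-0.2588 sinα=0.9659 | (1,7) | tMaxX 1.6614 tMaxY 0.6729 | tΔX 3.8637 tΔY 1.0353
    t=0.6729 [y] (1,8)
    t=1.6614 [x] (0,8) — stop
  → r_3 = 1.6614
beam 4: φ=90°, α=150°
  cosα=-0.8660 sinα=0.5000 | (1,7) | tMaxX 0.4965 tMaxY 1.3000 | tΔX 1.1547 tΔY 2.0000
    t=0.4965 [x] (0,7) — stop
  → r_4 = 0.4965

ranges = [2.9676, 3.6959, 1.6614, 0.4965]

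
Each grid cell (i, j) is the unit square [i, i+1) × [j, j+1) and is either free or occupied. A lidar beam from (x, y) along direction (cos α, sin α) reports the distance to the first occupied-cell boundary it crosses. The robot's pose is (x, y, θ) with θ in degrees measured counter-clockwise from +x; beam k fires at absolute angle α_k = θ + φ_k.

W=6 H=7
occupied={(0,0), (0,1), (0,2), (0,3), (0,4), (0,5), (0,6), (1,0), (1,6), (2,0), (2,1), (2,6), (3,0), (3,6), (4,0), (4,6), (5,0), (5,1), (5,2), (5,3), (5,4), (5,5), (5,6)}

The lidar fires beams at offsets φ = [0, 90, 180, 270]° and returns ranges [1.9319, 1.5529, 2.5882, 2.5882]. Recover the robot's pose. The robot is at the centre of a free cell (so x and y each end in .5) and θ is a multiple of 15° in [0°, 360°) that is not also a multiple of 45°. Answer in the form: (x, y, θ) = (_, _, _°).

(x, y, θ) = (3.5, 3.5, 255°)

Candidates: 19 free-cell centres × 16 headings = 304 poses. Raycast each; keep the one whose scan matches to 4 dp.
  (1.5, 5.5, 15°): beam 2 = 0.5176 ≠ 1.5529 ✗
  (4.5, 3.5, 120°): beam 1 = 2.8868 ≠ 1.9319 ✗
  (2.5, 3.5, 330°): beam 1 = 2.8868 ≠ 1.9319 ✗
  (4.5, 1.5, 300°): beam 1 = 0.5774 ≠ 1.9319 ✗
  …
  (3.5, 3.5, 255°): r_1=1.9319, r_2=1.5529, r_3=2.5882, r_4=2.5882 — all match ✓
Unique over the lattice → pose = (3.5, 3.5, 255°).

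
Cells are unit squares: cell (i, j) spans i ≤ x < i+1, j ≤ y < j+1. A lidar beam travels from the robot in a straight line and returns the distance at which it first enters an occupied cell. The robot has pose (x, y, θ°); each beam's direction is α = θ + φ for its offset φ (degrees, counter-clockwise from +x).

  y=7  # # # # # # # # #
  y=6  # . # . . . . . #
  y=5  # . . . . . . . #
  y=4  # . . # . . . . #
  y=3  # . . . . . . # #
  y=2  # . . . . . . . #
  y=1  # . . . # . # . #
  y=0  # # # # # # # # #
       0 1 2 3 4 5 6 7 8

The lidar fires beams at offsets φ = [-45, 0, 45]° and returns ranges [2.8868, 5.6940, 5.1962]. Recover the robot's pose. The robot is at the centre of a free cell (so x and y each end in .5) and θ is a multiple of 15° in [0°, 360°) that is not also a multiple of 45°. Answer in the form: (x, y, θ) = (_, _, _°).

Candidates: 37 free-cell centres × 16 headings = 592 poses. Raycast each; keep the one whose scan matches to 4 dp.
  (3.5, 3.5, 195°): beam 2 = 2.5882 ≠ 5.6940 ✗
  (3.5, 3.5, 240°): beam 1 = 2.5882 ≠ 2.8868 ✗
  (2.5, 3.5, 285°): beam 2 = 2.5882 ≠ 5.6940 ✗
  (4.5, 5.5, 120°): beam 1 = 1.5529 ≠ 2.8868 ✗
  …
  (1.5, 2.5, 15°): r_1=2.8868, r_2=5.6940, r_3=5.1962 — all match ✓
Unique over the lattice → pose = (1.5, 2.5, 15°).

(x, y, θ) = (1.5, 2.5, 15°)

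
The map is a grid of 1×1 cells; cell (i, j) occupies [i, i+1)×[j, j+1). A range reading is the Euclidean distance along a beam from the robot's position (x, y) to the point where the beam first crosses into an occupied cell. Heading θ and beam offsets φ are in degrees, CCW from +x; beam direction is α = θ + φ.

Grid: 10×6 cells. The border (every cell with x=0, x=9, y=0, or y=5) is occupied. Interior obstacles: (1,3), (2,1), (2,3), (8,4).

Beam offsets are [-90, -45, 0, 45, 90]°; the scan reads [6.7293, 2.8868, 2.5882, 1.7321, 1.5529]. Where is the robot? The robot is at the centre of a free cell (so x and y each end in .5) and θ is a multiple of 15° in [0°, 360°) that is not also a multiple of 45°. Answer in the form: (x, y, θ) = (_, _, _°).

Enumerate (i+0.5, j+0.5, θ) over the 28 free cells and 16 admissible headings. For each, cast all 5 beams and compare to the given ranges.
  (4.5, 1.5, 345°): beam 1 = 0.5176 ≠ 6.7293 ✗
  (5.5, 2.5, 60°): beam 1 = 3.0000 ≠ 6.7293 ✗
  (4.5, 4.5, 300°): beam 1 = 1.7321 ≠ 6.7293 ✗
  …
  (7.5, 3.5, 285°): r_1=6.7293, r_2=2.8868, r_3=2.5882, r_4=1.7321, r_5=1.5529 — all match ✓
Unique over the lattice → pose = (7.5, 3.5, 285°).

(x, y, θ) = (7.5, 3.5, 285°)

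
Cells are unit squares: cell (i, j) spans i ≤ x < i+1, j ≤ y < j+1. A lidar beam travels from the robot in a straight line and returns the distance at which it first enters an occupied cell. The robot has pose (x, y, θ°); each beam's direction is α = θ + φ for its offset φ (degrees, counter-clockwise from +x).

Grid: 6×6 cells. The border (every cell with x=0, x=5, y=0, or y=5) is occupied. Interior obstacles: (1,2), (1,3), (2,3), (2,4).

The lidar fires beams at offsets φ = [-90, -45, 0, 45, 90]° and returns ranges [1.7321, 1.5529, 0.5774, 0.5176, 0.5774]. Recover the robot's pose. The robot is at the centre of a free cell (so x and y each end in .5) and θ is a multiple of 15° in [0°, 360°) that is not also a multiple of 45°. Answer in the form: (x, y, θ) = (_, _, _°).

Candidates: 12 free-cell centres × 16 headings = 192 poses. Raycast each; keep the one whose scan matches to 4 dp.
  (2.5, 1.5, 75°): beam 1 = 1.9319 ≠ 1.7321 ✗
  (3.5, 2.5, 60°): beam 3 = 2.8868 ≠ 0.5774 ✗
  (2.5, 2.5, 210°): beam 1 = 0.5774 ≠ 1.7321 ✗
  …
  (3.5, 4.5, 60°): r_1=1.7321, r_2=1.5529, r_3=0.5774, r_4=0.5176, r_5=0.5774 — all match ✓
Only this pose fits every beam.

(x, y, θ) = (3.5, 4.5, 60°)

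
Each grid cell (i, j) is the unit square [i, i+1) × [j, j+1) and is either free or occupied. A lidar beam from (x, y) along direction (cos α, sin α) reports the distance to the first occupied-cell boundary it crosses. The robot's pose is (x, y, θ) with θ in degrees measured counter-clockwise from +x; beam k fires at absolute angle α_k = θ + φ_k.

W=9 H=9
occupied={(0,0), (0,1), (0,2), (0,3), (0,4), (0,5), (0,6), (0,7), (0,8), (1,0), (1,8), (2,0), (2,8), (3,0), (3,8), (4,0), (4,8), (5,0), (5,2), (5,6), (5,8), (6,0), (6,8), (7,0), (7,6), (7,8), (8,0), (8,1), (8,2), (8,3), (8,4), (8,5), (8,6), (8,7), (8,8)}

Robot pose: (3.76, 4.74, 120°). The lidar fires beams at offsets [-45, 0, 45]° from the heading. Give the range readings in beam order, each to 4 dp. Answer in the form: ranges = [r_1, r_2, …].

ranges = [3.3750, 3.7643, 2.8574]

beam 1: φ=-45°, α=75°
  dir = (cos 75°, sin 75°) = (0.2588, 0.9659); from cell (3,4)
  next x-line at t=0.9273, next y-line at t=0.2692; Δt_x=3.8637, Δt_y=1.0353
    y: enter (3,5) at t=0.2692
    x: enter (4,5) at t=0.9273
    y: enter (4,6) at t=1.3044
    y: enter (4,7) at t=2.3397
    y: enter (4,8) at t=3.3750 ← occupied
  → r_1 = 3.3750
beam 2: φ=0°, α=120°
  dir = (cos 120°, sin 120°) = (-0.5000, 0.8660); from cell (3,4)
  next x-line at t=1.5200, next y-line at t=0.3002; Δt_x=2.0000, Δt_y=1.1547
    y: enter (3,5) at t=0.3002
    y: enter (3,6) at t=1.4549
    x: enter (2,6) at t=1.5200
    y: enter (2,7) at t=2.6096
    x: enter (1,7) at t=3.5200
    y: enter (1,8) at t=3.7643 ← occupied
  → r_2 = 3.7643
beam 3: φ=45°, α=165°
  dir = (cos 165°, sin 165°) = (-0.9659, 0.2588); from cell (3,4)
  next x-line at t=0.7868, next y-line at t=1.0046; Δt_x=1.0353, Δt_y=3.8637
    x: enter (2,4) at t=0.7868
    y: enter (2,5) at t=1.0046
    x: enter (1,5) at t=1.8221
    x: enter (0,5) at t=2.8574 ← occupied
  → r_3 = 2.8574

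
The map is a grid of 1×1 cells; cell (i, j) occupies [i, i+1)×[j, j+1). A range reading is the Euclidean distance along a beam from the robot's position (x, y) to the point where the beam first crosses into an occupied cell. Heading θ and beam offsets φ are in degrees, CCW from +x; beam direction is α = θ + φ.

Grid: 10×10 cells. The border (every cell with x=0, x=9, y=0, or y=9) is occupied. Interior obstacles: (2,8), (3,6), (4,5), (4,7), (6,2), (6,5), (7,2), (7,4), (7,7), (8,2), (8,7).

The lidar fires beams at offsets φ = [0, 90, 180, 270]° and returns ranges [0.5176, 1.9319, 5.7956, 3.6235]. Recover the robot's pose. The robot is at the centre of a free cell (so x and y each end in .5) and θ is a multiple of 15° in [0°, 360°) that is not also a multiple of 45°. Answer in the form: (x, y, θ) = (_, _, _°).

(x, y, θ) = (1.5, 4.5, 165°)

Enumerate (i+0.5, j+0.5, θ) over the 53 free cells and 16 admissible headings. For each, cast all 4 beams and compare to the given ranges.
  (6.5, 6.5, 285°): beam 3 = 2.5882 ≠ 5.7956 ✗
  (8.5, 6.5, 75°): beam 2 = 3.6235 ≠ 1.9319 ✗
  (7.5, 1.5, 105°): beam 3 = 0.5176 ≠ 5.7956 ✗
  …
  (1.5, 4.5, 165°): r_1=0.5176, r_2=1.9319, r_3=5.7956, r_4=3.6235 — all match ✓
No second candidate reproduces the full scan.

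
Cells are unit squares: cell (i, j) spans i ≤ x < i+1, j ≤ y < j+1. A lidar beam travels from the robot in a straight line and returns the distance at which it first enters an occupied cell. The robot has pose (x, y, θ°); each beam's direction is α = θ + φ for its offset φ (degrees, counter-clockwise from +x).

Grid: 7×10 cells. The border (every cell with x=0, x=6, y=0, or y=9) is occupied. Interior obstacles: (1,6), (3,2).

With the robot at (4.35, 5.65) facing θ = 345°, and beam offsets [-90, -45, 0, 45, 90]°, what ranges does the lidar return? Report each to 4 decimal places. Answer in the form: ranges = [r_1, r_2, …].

ranges = [2.7435, 3.3000, 1.7082, 1.9053, 3.4682]

beam 1: φ=-90°, α=255°
  d=(-0.2588,-0.9659)  start (4,5)  tX=1.3523 tY=0.6729  stride 1/|dx|=3.8637 1/|dy|=1.0353
    cross y-line → (4,4), t=0.6729
    cross x-line → (3,4), t=1.3523
    cross y-line → (3,3), t=1.7082
    cross y-line → (3,2), t=2.7435 (wall)
  → r_1 = 2.7435
beam 2: φ=-45°, α=300°
  d=(0.5000,-0.8660)  start (4,5)  tX=1.3000 tY=0.7506  stride 1/|dx|=2.0000 1/|dy|=1.1547
    cross y-line → (4,4), t=0.7506
    cross x-line → (5,4), t=1.3000
    cross y-line → (5,3), t=1.9053
    cross y-line → (5,2), t=3.0600
    cross x-line → (6,2), t=3.3000 (wall)
  → r_2 = 3.3000
beam 3: φ=0°, α=345°
  d=(0.9659,-0.2588)  start (4,5)  tX=0.6729 tY=2.5114  stride 1/|dx|=1.0353 1/|dy|=3.8637
    cross x-line → (5,5), t=0.6729
    cross x-line → (6,5), t=1.7082 (wall)
  → r_3 = 1.7082
beam 4: φ=45°, α=30°
  d=(0.8660,0.5000)  start (4,5)  tX=0.7506 tY=0.7000  stride 1/|dx|=1.1547 1/|dy|=2.0000
    cross y-line → (4,6), t=0.7000
    cross x-line → (5,6), t=0.7506
    cross x-line → (6,6), t=1.9053 (wall)
  → r_4 = 1.9053
beam 5: φ=90°, α=75°
  d=(0.2588,0.9659)  start (4,5)  tX=2.5114 tY=0.3623  stride 1/|dx|=3.8637 1/|dy|=1.0353
    cross y-line → (4,6), t=0.3623
    cross y-line → (4,7), t=1.3976
    cross y-line → (4,8), t=2.4329
    cross x-line → (5,8), t=2.5114
    cross y-line → (5,9), t=3.4682 (wall)
  → r_5 = 3.4682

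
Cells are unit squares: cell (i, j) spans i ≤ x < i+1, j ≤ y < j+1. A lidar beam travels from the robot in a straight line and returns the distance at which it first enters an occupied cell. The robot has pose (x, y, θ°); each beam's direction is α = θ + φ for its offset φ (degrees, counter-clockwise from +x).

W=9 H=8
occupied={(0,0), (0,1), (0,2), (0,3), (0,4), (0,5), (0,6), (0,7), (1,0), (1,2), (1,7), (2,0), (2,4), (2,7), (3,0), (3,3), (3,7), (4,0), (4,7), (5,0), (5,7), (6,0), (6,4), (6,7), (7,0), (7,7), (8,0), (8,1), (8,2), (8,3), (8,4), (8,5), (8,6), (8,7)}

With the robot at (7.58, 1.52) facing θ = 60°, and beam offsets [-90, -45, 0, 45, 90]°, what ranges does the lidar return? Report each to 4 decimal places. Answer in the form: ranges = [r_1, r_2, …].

beam 1: φ=-90°, α=330°
  d=(0.8660,-0.5000)  start (7,1)  tX=0.4850 tY=1.0400  stride 1/|dx|=1.1547 1/|dy|=2.0000
    cross x-line → (8,1), t=0.4850 (wall)
  → r_1 = 0.4850
beam 2: φ=-45°, α=15°
  d=(0.9659,0.2588)  start (7,1)  tX=0.4348 tY=1.8546  stride 1/|dx|=1.0353 1/|dy|=3.8637
    cross x-line → (8,1), t=0.4348 (wall)
  → r_2 = 0.4348
beam 3: φ=0°, α=60°
  d=(0.5000,0.8660)  start (7,1)  tX=0.8400 tY=0.5543  stride 1/|dx|=2.0000 1/|dy|=1.1547
    cross y-line → (7,2), t=0.5543
    cross x-line → (8,2), t=0.8400 (wall)
  → r_3 = 0.8400
beam 4: φ=45°, α=105°
  d=(-0.2588,0.9659)  start (7,1)  tX=2.2409 tY=0.4969  stride 1/|dx|=3.8637 1/|dy|=1.0353
    cross y-line → (7,2), t=0.4969
    cross y-line → (7,3), t=1.5322
    cross x-line → (6,3), t=2.2409
    cross y-line → (6,4), t=2.5675 (wall)
  → r_4 = 2.5675
beam 5: φ=90°, α=150°
  d=(-0.8660,0.5000)  start (7,1)  tX=0.6697 tY=0.9600  stride 1/|dx|=1.1547 1/|dy|=2.0000
    cross x-line → (6,1), t=0.6697
    cross y-line → (6,2), t=0.9600
    cross x-line → (5,2), t=1.8244
    cross y-line → (5,3), t=2.9600
    cross x-line → (4,3), t=2.9791
    cross x-line → (3,3), t=4.1338 (wall)
  → r_5 = 4.1338

ranges = [0.4850, 0.4348, 0.8400, 2.5675, 4.1338]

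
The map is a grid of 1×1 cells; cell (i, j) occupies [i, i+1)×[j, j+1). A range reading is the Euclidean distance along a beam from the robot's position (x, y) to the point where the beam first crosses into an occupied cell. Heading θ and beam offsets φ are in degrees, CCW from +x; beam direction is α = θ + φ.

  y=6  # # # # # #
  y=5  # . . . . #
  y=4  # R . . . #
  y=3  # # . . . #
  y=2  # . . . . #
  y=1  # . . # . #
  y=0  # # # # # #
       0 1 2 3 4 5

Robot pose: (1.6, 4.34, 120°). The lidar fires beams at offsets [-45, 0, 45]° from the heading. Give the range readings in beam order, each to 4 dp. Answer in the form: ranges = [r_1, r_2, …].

ranges = [1.7186, 1.2000, 0.6212]

beam 1: φ=-45°, α=75°
  d=(0.2588,0.9659)  start (1,4)  tX=1.5455 tY=0.6833  stride 1/|dx|=3.8637 1/|dy|=1.0353
    cross y-line → (1,5), t=0.6833
    cross x-line → (2,5), t=1.5455
    cross y-line → (2,6), t=1.7186 (wall)
  → r_1 = 1.7186
beam 2: φ=0°, α=120°
  d=(-0.5000,0.8660)  start (1,4)  tX=1.2000 tY=0.7621  stride 1/|dx|=2.0000 1/|dy|=1.1547
    cross y-line → (1,5), t=0.7621
    cross x-line → (0,5), t=1.2000 (wall)
  → r_2 = 1.2000
beam 3: φ=45°, α=165°
  d=(-0.9659,0.2588)  start (1,4)  tX=0.6212 tY=2.5500  stride 1/|dx|=1.0353 1/|dy|=3.8637
    cross x-line → (0,4), t=0.6212 (wall)
  → r_3 = 0.6212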